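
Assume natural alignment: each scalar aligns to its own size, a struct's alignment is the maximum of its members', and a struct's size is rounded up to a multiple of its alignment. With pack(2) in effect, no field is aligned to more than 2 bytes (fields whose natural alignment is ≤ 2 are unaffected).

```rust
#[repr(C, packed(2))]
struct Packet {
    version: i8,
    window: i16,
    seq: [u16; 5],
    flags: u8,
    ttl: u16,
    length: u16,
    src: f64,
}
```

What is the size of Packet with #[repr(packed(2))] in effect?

28

0..1  version  (1B, 1-aligned)
1..2  -- padding (1B)
2..4  window  (2B, 2-aligned)
4..14  seq  (10B, 2-aligned)
14..15  flags  (1B, 1-aligned)
15..16  -- padding (1B)
16..18  ttl  (2B, 2-aligned)
18..20  length  (2B, 2-aligned)
20..28  src  (8B, 2-aligned)
sizeof = 28, alignof = 2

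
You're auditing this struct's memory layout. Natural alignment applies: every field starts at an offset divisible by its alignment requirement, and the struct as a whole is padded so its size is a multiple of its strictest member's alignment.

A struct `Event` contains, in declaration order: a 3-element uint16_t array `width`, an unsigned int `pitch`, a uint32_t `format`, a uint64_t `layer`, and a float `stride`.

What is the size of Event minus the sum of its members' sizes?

6

0..6  width  (6B, 2-aligned)
6..8  -- padding (2B)
8..12  pitch  (4B, 4-aligned)
12..16  format  (4B, 4-aligned)
16..24  layer  (8B, 8-aligned)
24..28  stride  (4B, 4-aligned)
28..32  -- tail padding (4B)
sizeof = 32, alignof = 8
data bytes 26, size 32 → padding 6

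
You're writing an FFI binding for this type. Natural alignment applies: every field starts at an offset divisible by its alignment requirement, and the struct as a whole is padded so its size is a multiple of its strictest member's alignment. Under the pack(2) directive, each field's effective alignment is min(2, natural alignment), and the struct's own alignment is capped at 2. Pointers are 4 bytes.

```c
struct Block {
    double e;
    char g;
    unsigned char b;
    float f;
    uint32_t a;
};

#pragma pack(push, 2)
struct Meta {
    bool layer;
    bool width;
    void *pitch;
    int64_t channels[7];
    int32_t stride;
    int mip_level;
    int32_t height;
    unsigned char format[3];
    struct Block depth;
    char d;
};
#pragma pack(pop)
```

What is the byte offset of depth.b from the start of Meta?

87

Block: 0..8  e  (8B, 8-aligned); 8..9  g  (1B, 1-aligned); 9..10  b  (1B, 1-aligned); 10..12  -- padding (2B); 12..16  f  (4B, 4-aligned); 16..20  a  (4B, 4-aligned); 20..24  -- tail padding (4B); sizeof = 24, alignof = 8
0..1  layer  (1B, 1-aligned)
1..2  width  (1B, 1-aligned)
2..6  pitch  (4B, 2-aligned)
6..62  channels  (56B, 2-aligned)
62..66  stride  (4B, 2-aligned)
66..70  mip_level  (4B, 2-aligned)
70..74  height  (4B, 2-aligned)
74..77  format  (3B, 1-aligned)
77..78  -- padding (1B)
78..102  depth  (24B, 2-aligned)
within Block: b at 9
78 + 9 = 87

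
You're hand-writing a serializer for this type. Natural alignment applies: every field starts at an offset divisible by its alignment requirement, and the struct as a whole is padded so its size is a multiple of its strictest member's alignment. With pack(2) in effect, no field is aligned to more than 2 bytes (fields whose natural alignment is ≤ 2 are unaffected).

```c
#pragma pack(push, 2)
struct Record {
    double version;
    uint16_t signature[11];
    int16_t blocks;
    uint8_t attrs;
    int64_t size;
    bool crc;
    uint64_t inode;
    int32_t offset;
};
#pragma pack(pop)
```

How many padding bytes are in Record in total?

version at 0 (size 8, align 2) → ends 8
signature at 8 (size 22, align 2) → ends 30
blocks at 30 (size 2, align 2) → ends 32
attrs at 32 (size 1, align 1) → ends 33
pad 1 to align 2 for size
size at 34 (size 8, align 2) → ends 42
crc at 42 (size 1, align 1) → ends 43
pad 1 to align 2 for inode
inode at 44 (size 8, align 2) → ends 52
offset at 52 (size 4, align 2) → ends 56
total 56 bytes, alignment 2
data bytes 54, size 56 → padding 2

2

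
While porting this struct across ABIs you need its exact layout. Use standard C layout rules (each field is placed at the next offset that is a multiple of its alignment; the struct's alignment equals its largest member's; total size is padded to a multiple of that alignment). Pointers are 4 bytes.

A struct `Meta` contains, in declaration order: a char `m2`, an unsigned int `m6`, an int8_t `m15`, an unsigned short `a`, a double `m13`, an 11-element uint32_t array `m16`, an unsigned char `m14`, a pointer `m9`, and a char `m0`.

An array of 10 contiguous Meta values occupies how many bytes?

800

0..1  m2  (1B, 1-aligned)
1..4  -- padding (3B)
4..8  m6  (4B, 4-aligned)
8..9  m15  (1B, 1-aligned)
9..10  -- padding (1B)
10..12  a  (2B, 2-aligned)
12..16  -- padding (4B)
16..24  m13  (8B, 8-aligned)
24..68  m16  (44B, 4-aligned)
68..69  m14  (1B, 1-aligned)
69..72  -- padding (3B)
72..76  m9  (4B, 4-aligned)
76..77  m0  (1B, 1-aligned)
77..80  -- tail padding (3B)
sizeof = 80, alignof = 8
array of 10: 10 × 80 = 800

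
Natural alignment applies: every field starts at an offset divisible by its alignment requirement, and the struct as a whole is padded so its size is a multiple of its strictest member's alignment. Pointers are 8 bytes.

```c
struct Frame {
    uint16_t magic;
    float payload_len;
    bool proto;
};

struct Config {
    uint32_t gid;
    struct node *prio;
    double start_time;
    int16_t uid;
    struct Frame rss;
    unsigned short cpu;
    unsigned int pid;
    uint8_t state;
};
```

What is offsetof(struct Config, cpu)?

40

Frame: @0: magic [2B, align 2] → 2; +2 pad (align 4); @4: payload_len [4B, align 4] → 8; @8: proto [1B, align 1] → 9; +3 tail pad (align 4); size 12, align 4
@0: gid [4B, align 4] → 4
+4 pad (align 8)
@8: prio [8B, align 8] → 16
@16: start_time [8B, align 8] → 24
@24: uid [2B, align 2] → 26
+2 pad (align 4)
@28: rss [12B, align 4] → 40
@40: cpu [2B, align 2] → 42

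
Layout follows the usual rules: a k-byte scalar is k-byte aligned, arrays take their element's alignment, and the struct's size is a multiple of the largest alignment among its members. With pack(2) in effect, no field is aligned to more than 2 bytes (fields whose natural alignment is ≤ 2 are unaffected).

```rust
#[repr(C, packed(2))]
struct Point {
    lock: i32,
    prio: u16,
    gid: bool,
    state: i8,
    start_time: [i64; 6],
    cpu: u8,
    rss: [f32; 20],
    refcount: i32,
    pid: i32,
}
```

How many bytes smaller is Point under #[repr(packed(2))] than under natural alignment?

6

natural layout:
  lock at 0 (size 4, align 4) → ends 4
  prio at 4 (size 2, align 2) → ends 6
  gid at 6 (size 1, align 1) → ends 7
  state at 7 (size 1, align 1) → ends 8
  start_time at 8 (size 48, align 8) → ends 56
  cpu at 56 (size 1, align 1) → ends 57
  pad 3 to align 4 for rss
  rss at 60 (size 80, align 4) → ends 140
  refcount at 140 (size 4, align 4) → ends 144
  pid at 144 (size 4, align 4) → ends 148
  tail pad 4 to reach multiple of 8
  total 152 bytes, alignment 8
packed(2) layout:
  lock at 0 (size 4, align 2) → ends 4
  prio at 4 (size 2, align 2) → ends 6
  gid at 6 (size 1, align 1) → ends 7
  state at 7 (size 1, align 1) → ends 8
  start_time at 8 (size 48, align 2) → ends 56
  cpu at 56 (size 1, align 1) → ends 57
  pad 1 to align 2 for rss
  rss at 58 (size 80, align 2) → ends 138
  refcount at 138 (size 4, align 2) → ends 142
  pid at 142 (size 4, align 2) → ends 146
  total 146 bytes, alignment 2
152 − 146 = 6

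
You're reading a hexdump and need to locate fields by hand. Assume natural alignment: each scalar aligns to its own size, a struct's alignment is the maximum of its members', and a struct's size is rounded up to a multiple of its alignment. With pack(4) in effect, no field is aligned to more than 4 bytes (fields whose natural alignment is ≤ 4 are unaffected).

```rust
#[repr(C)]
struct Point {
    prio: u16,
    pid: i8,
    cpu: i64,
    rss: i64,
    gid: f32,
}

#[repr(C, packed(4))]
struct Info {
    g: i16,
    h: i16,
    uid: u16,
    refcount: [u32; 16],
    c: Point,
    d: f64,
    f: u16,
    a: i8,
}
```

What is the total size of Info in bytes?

Point: prio at 0 (size 2, align 2) → ends 2; pid at 2 (size 1, align 1) → ends 3; pad 5 to align 8 for cpu; cpu at 8 (size 8, align 8) → ends 16; rss at 16 (size 8, align 8) → ends 24; gid at 24 (size 4, align 4) → ends 28; tail pad 4 to reach multiple of 8; total 32 bytes, alignment 8
g at 0 (size 2, align 2) → ends 2
h at 2 (size 2, align 2) → ends 4
uid at 4 (size 2, align 2) → ends 6
pad 2 to align 4 for refcount
refcount at 8 (size 64, align 4) → ends 72
c at 72 (size 32, align 4) → ends 104
d at 104 (size 8, align 4) → ends 112
f at 112 (size 2, align 2) → ends 114
a at 114 (size 1, align 1) → ends 115
tail pad 1 to reach multiple of 4
total 116 bytes, alignment 4

116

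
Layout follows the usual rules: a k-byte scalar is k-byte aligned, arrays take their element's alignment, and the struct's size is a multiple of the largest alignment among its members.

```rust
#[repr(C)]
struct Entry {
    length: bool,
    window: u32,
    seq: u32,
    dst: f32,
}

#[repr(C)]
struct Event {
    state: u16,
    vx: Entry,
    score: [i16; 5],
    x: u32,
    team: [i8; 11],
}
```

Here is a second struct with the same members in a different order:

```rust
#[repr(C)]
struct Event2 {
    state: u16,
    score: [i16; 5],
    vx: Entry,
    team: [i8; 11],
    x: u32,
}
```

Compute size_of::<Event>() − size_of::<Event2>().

Entry: length at 0 (size 1, align 1) → ends 1; pad 3 to align 4 for window; window at 4 (size 4, align 4) → ends 8; seq at 8 (size 4, align 4) → ends 12; dst at 12 (size 4, align 4) → ends 16; total 16 bytes, alignment 4
state at 0 (size 2, align 2) → ends 2
pad 2 to align 4 for vx
vx at 4 (size 16, align 4) → ends 20
score at 20 (size 10, align 2) → ends 30
pad 2 to align 4 for x
x at 32 (size 4, align 4) → ends 36
team at 36 (size 11, align 1) → ends 47
tail pad 1 to reach multiple of 4
total 48 bytes, alignment 4
— Event2 —
state at 0 (size 2, align 2) → ends 2
score at 2 (size 10, align 2) → ends 12
vx at 12 (size 16, align 4) → ends 28
team at 28 (size 11, align 1) → ends 39
pad 1 to align 4 for x
x at 40 (size 4, align 4) → ends 44
total 44 bytes, alignment 4
48 − 44 = 4

4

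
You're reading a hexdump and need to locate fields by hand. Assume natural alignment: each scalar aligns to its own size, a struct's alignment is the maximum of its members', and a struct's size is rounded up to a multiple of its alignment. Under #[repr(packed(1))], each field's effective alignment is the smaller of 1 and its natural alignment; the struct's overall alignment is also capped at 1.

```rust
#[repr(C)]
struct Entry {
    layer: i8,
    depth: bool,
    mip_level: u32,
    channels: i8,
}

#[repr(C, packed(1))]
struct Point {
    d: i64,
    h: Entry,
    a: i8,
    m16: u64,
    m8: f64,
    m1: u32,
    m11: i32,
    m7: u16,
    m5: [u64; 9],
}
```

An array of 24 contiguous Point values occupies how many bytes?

Entry: layer at 0 (size 1, align 1) → ends 1; depth at 1 (size 1, align 1) → ends 2; pad 2 to align 4 for mip_level; mip_level at 4 (size 4, align 4) → ends 8; channels at 8 (size 1, align 1) → ends 9; tail pad 3 to reach multiple of 4; total 12 bytes, alignment 4
d at 0 (size 8, align 1) → ends 8
h at 8 (size 12, align 1) → ends 20
a at 20 (size 1, align 1) → ends 21
m16 at 21 (size 8, align 1) → ends 29
m8 at 29 (size 8, align 1) → ends 37
m1 at 37 (size 4, align 1) → ends 41
m11 at 41 (size 4, align 1) → ends 45
m7 at 45 (size 2, align 1) → ends 47
m5 at 47 (size 72, align 1) → ends 119
total 119 bytes, alignment 1
array of 24: 24 × 119 = 2856

2856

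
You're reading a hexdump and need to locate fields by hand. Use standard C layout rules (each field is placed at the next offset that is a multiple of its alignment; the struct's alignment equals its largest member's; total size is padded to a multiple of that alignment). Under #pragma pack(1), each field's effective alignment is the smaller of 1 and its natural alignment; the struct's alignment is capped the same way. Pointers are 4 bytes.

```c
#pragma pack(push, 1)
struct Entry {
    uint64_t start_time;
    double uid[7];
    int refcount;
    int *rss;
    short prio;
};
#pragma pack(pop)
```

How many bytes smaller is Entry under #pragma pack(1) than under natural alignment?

natural layout:
  start_time at 0 (size 8, align 8) → ends 8
  uid at 8 (size 56, align 8) → ends 64
  refcount at 64 (size 4, align 4) → ends 68
  rss at 68 (size 4, align 4) → ends 72
  prio at 72 (size 2, align 2) → ends 74
  tail pad 6 to reach multiple of 8
  total 80 bytes, alignment 8
packed(1) layout:
  start_time at 0 (size 8, align 1) → ends 8
  uid at 8 (size 56, align 1) → ends 64
  refcount at 64 (size 4, align 1) → ends 68
  rss at 68 (size 4, align 1) → ends 72
  prio at 72 (size 2, align 1) → ends 74
  total 74 bytes, alignment 1
80 − 74 = 6

6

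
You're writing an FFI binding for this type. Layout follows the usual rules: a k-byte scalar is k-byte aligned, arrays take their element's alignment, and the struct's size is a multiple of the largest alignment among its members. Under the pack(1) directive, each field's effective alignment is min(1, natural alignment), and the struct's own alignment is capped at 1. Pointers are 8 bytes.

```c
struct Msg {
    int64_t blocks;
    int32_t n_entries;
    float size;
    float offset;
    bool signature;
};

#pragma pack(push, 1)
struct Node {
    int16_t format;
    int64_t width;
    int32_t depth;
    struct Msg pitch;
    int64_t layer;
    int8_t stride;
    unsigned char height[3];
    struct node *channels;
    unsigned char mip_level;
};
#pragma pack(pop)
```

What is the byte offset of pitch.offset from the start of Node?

Msg: 0..8  blocks  (8B, 8-aligned); 8..12  n_entries  (4B, 4-aligned); 12..16  size  (4B, 4-aligned); 16..20  offset  (4B, 4-aligned); 20..21  signature  (1B, 1-aligned); 21..24  -- tail padding (3B); sizeof = 24, alignof = 8
0..2  format  (2B, 1-aligned)
2..10  width  (8B, 1-aligned)
10..14  depth  (4B, 1-aligned)
14..38  pitch  (24B, 1-aligned)
within Msg: offset at 16
14 + 16 = 30

30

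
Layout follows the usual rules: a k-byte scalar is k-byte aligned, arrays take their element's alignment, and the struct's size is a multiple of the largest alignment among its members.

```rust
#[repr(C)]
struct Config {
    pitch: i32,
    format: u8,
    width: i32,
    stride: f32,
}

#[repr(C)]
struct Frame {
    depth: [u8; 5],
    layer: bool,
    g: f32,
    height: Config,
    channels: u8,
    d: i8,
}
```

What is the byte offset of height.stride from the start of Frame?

24

Config: 0..4  pitch  (4B, 4-aligned); 4..5  format  (1B, 1-aligned); 5..8  -- padding (3B); 8..12  width  (4B, 4-aligned); 12..16  stride  (4B, 4-aligned); sizeof = 16, alignof = 4
0..5  depth  (5B, 1-aligned)
5..6  layer  (1B, 1-aligned)
6..8  -- padding (2B)
8..12  g  (4B, 4-aligned)
12..28  height  (16B, 4-aligned)
within Config: stride at 12
12 + 12 = 24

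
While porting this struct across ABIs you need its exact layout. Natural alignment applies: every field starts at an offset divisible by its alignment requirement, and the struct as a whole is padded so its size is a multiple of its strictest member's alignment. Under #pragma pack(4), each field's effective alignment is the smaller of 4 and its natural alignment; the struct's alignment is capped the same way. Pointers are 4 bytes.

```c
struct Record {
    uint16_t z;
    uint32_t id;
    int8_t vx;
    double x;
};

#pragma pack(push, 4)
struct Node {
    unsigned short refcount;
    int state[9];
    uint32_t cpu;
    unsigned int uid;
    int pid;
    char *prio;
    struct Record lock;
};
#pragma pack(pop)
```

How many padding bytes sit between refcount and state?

2

Record: z at 0 (size 2, align 2) → ends 2; pad 2 to align 4 for id; id at 4 (size 4, align 4) → ends 8; vx at 8 (size 1, align 1) → ends 9; pad 7 to align 8 for x; x at 16 (size 8, align 8) → ends 24; total 24 bytes, alignment 8
refcount at 0 (size 2, align 2) → ends 2
pad 2 to align 4 for state
state at 4 (size 36, align 4) → ends 40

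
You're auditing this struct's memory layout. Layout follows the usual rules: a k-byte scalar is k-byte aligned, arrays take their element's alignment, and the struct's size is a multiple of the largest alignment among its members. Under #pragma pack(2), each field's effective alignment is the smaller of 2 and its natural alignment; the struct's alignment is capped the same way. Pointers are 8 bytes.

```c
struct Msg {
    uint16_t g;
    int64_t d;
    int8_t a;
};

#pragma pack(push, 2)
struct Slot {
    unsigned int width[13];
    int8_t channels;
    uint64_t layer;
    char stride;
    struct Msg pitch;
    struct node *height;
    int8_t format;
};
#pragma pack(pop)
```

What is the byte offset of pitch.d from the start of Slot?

72

Msg: @0: g [2B, align 2] → 2; +6 pad (align 8); @8: d [8B, align 8] → 16; @16: a [1B, align 1] → 17; +7 tail pad (align 8); size 24, align 8
@0: width [52B, align 2] → 52
@52: channels [1B, align 1] → 53
+1 pad (align 2)
@54: layer [8B, align 2] → 62
@62: stride [1B, align 1] → 63
+1 pad (align 2)
@64: pitch [24B, align 2] → 88
within Msg: d at 8
64 + 8 = 72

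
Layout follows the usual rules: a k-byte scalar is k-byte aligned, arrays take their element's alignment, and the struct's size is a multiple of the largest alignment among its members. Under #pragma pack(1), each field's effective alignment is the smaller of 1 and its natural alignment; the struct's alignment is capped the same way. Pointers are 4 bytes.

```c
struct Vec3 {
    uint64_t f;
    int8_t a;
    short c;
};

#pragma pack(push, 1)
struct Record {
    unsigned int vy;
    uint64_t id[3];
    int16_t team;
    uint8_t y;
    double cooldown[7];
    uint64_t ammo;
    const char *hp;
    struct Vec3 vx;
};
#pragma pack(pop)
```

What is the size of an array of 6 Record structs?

690

Vec3: @0: f [8B, align 8] → 8; @8: a [1B, align 1] → 9; +1 pad (align 2); @10: c [2B, align 2] → 12; +4 tail pad (align 8); size 16, align 8
@0: vy [4B, align 1] → 4
@4: id [24B, align 1] → 28
@28: team [2B, align 1] → 30
@30: y [1B, align 1] → 31
@31: cooldown [56B, align 1] → 87
@87: ammo [8B, align 1] → 95
@95: hp [4B, align 1] → 99
@99: vx [16B, align 1] → 115
size 115, align 1
array of 6: 6 × 115 = 690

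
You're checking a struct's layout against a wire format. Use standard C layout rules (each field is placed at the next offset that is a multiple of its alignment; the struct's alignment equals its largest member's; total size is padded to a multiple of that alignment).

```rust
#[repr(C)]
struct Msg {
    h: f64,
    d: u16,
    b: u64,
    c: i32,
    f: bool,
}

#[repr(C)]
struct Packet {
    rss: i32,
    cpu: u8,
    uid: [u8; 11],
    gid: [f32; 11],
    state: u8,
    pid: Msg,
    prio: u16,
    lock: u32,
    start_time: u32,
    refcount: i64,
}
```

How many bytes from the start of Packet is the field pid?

64

Msg: 0..8  h  (8B, 8-aligned); 8..10  d  (2B, 2-aligned); 10..16  -- padding (6B); 16..24  b  (8B, 8-aligned); 24..28  c  (4B, 4-aligned); 28..29  f  (1B, 1-aligned); 29..32  -- tail padding (3B); sizeof = 32, alignof = 8
0..4  rss  (4B, 4-aligned)
4..5  cpu  (1B, 1-aligned)
5..16  uid  (11B, 1-aligned)
16..60  gid  (44B, 4-aligned)
60..61  state  (1B, 1-aligned)
61..64  -- padding (3B)
64..96  pid  (32B, 8-aligned)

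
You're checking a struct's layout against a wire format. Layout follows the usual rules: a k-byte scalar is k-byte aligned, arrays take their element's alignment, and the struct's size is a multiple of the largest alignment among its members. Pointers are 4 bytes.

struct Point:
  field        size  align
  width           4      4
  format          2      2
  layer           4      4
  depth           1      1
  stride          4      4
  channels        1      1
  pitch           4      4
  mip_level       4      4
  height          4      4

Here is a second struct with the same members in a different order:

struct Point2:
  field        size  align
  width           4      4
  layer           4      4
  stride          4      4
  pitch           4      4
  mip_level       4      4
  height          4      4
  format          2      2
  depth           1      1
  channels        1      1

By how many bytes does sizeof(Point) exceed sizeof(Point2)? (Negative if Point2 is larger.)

0..4  width  (4B, 4-aligned)
4..6  format  (2B, 2-aligned)
6..8  -- padding (2B)
8..12  layer  (4B, 4-aligned)
12..13  depth  (1B, 1-aligned)
13..16  -- padding (3B)
16..20  stride  (4B, 4-aligned)
20..21  channels  (1B, 1-aligned)
21..24  -- padding (3B)
24..28  pitch  (4B, 4-aligned)
28..32  mip_level  (4B, 4-aligned)
32..36  height  (4B, 4-aligned)
sizeof = 36, alignof = 4
— Point2 —
0..4  width  (4B, 4-aligned)
4..8  layer  (4B, 4-aligned)
8..12  stride  (4B, 4-aligned)
12..16  pitch  (4B, 4-aligned)
16..20  mip_level  (4B, 4-aligned)
20..24  height  (4B, 4-aligned)
24..26  format  (2B, 2-aligned)
26..27  depth  (1B, 1-aligned)
27..28  channels  (1B, 1-aligned)
sizeof = 28, alignof = 4
36 − 28 = 8

8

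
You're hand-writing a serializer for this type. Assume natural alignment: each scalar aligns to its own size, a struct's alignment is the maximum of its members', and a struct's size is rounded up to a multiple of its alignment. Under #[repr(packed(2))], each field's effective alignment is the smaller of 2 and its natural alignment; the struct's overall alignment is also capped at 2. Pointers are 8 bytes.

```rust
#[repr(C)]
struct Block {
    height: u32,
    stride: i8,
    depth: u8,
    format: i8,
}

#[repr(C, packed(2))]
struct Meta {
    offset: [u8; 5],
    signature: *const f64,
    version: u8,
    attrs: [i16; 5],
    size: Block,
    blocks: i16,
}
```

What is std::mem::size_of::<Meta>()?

Block: @0: height [4B, align 4] → 4; @4: stride [1B, align 1] → 5; @5: depth [1B, align 1] → 6; @6: format [1B, align 1] → 7; +1 tail pad (align 4); size 8, align 4
@0: offset [5B, align 1] → 5
+1 pad (align 2)
@6: signature [8B, align 2] → 14
@14: version [1B, align 1] → 15
+1 pad (align 2)
@16: attrs [10B, align 2] → 26
@26: size [8B, align 2] → 34
@34: blocks [2B, align 2] → 36
size 36, align 2

36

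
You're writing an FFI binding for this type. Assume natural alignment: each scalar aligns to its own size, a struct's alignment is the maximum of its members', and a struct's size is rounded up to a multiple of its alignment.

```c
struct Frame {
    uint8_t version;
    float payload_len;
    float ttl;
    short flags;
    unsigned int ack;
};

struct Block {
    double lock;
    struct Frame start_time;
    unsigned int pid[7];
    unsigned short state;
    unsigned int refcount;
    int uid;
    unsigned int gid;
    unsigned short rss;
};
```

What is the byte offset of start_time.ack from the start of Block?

24

Frame: version at 0 (size 1, align 1) → ends 1; pad 3 to align 4 for payload_len; payload_len at 4 (size 4, align 4) → ends 8; ttl at 8 (size 4, align 4) → ends 12; flags at 12 (size 2, align 2) → ends 14; pad 2 to align 4 for ack; ack at 16 (size 4, align 4) → ends 20; total 20 bytes, alignment 4
lock at 0 (size 8, align 8) → ends 8
start_time at 8 (size 20, align 4) → ends 28
within Frame: ack at 16
8 + 16 = 24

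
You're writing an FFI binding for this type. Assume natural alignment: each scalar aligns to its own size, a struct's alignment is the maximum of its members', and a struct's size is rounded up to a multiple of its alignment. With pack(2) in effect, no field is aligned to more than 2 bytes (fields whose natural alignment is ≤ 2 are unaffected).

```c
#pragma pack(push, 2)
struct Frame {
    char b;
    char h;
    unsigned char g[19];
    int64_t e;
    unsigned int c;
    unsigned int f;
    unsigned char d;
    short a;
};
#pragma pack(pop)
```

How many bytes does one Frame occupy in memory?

0..1  b  (1B, 1-aligned)
1..2  h  (1B, 1-aligned)
2..21  g  (19B, 1-aligned)
21..22  -- padding (1B)
22..30  e  (8B, 2-aligned)
30..34  c  (4B, 2-aligned)
34..38  f  (4B, 2-aligned)
38..39  d  (1B, 1-aligned)
39..40  -- padding (1B)
40..42  a  (2B, 2-aligned)
sizeof = 42, alignof = 2

42 bytes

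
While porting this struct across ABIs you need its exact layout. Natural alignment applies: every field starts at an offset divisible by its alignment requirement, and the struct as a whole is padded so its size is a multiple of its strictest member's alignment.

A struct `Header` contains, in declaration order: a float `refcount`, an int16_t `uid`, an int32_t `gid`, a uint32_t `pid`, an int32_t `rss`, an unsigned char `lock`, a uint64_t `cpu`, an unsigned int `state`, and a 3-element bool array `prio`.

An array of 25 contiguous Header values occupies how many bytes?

1000

0..4  refcount  (4B, 4-aligned)
4..6  uid  (2B, 2-aligned)
6..8  -- padding (2B)
8..12  gid  (4B, 4-aligned)
12..16  pid  (4B, 4-aligned)
16..20  rss  (4B, 4-aligned)
20..21  lock  (1B, 1-aligned)
21..24  -- padding (3B)
24..32  cpu  (8B, 8-aligned)
32..36  state  (4B, 4-aligned)
36..39  prio  (3B, 1-aligned)
39..40  -- tail padding (1B)
sizeof = 40, alignof = 8
array of 25: 25 × 40 = 1000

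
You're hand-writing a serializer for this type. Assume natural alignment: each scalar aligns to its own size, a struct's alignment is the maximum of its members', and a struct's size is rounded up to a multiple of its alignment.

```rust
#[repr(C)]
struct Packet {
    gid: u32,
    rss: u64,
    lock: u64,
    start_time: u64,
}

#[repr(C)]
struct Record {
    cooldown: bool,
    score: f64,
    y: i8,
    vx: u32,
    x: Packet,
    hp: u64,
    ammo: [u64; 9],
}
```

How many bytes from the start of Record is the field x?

24

Packet: 0..4  gid  (4B, 4-aligned); 4..8  -- padding (4B); 8..16  rss  (8B, 8-aligned); 16..24  lock  (8B, 8-aligned); 24..32  start_time  (8B, 8-aligned); sizeof = 32, alignof = 8
0..1  cooldown  (1B, 1-aligned)
1..8  -- padding (7B)
8..16  score  (8B, 8-aligned)
16..17  y  (1B, 1-aligned)
17..20  -- padding (3B)
20..24  vx  (4B, 4-aligned)
24..56  x  (32B, 8-aligned)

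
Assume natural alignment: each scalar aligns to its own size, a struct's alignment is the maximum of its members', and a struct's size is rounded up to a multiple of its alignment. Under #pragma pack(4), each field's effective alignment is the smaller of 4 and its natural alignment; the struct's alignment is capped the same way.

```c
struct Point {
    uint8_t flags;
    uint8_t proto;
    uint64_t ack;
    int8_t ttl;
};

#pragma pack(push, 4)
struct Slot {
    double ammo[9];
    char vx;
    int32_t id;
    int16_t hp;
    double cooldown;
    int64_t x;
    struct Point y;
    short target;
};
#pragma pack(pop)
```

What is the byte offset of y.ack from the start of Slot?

108

Point: flags at 0 (size 1, align 1) → ends 1; proto at 1 (size 1, align 1) → ends 2; pad 6 to align 8 for ack; ack at 8 (size 8, align 8) → ends 16; ttl at 16 (size 1, align 1) → ends 17; tail pad 7 to reach multiple of 8; total 24 bytes, alignment 8
ammo at 0 (size 72, align 4) → ends 72
vx at 72 (size 1, align 1) → ends 73
pad 3 to align 4 for id
id at 76 (size 4, align 4) → ends 80
hp at 80 (size 2, align 2) → ends 82
pad 2 to align 4 for cooldown
cooldown at 84 (size 8, align 4) → ends 92
x at 92 (size 8, align 4) → ends 100
y at 100 (size 24, align 4) → ends 124
within Point: ack at 8
100 + 8 = 108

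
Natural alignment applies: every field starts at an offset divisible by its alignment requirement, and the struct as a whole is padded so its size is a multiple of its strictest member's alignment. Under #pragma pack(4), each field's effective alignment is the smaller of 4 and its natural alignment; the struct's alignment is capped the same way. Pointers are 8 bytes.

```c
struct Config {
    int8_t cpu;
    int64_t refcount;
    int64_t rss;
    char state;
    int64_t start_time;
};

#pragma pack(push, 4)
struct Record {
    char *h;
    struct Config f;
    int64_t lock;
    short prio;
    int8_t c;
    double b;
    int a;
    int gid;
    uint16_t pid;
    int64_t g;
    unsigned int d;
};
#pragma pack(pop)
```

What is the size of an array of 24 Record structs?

2208

Config: cpu at 0 (size 1, align 1) → ends 1; pad 7 to align 8 for refcount; refcount at 8 (size 8, align 8) → ends 16; rss at 16 (size 8, align 8) → ends 24; state at 24 (size 1, align 1) → ends 25; pad 7 to align 8 for start_time; start_time at 32 (size 8, align 8) → ends 40; total 40 bytes, alignment 8
h at 0 (size 8, align 4) → ends 8
f at 8 (size 40, align 4) → ends 48
lock at 48 (size 8, align 4) → ends 56
prio at 56 (size 2, align 2) → ends 58
c at 58 (size 1, align 1) → ends 59
pad 1 to align 4 for b
b at 60 (size 8, align 4) → ends 68
a at 68 (size 4, align 4) → ends 72
gid at 72 (size 4, align 4) → ends 76
pid at 76 (size 2, align 2) → ends 78
pad 2 to align 4 for g
g at 80 (size 8, align 4) → ends 88
d at 88 (size 4, align 4) → ends 92
total 92 bytes, alignment 4
array of 24: 24 × 92 = 2208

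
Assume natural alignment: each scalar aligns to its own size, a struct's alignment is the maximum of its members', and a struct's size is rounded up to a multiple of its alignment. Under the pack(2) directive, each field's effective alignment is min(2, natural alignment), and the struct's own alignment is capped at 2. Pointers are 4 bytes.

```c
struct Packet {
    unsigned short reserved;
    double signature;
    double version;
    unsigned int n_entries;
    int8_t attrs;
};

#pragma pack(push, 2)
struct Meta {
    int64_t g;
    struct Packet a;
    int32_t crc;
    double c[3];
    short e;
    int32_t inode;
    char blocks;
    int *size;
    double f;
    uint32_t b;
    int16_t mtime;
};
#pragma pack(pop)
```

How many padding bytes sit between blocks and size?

1

Packet: @0: reserved [2B, align 2] → 2; +6 pad (align 8); @8: signature [8B, align 8] → 16; @16: version [8B, align 8] → 24; @24: n_entries [4B, align 4] → 28; @28: attrs [1B, align 1] → 29; +3 tail pad (align 8); size 32, align 8
@0: g [8B, align 2] → 8
@8: a [32B, align 2] → 40
@40: crc [4B, align 2] → 44
@44: c [24B, align 2] → 68
@68: e [2B, align 2] → 70
@70: inode [4B, align 2] → 74
@74: blocks [1B, align 1] → 75
+1 pad (align 2)
@76: size [4B, align 2] → 80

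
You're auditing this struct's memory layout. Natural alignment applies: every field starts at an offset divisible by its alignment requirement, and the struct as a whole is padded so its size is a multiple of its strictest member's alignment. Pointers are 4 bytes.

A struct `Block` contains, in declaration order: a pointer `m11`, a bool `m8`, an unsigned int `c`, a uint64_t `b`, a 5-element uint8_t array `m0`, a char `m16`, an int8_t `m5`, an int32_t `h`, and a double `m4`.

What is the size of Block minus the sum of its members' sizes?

0..4  m11  (4B, 4-aligned)
4..5  m8  (1B, 1-aligned)
5..8  -- padding (3B)
8..12  c  (4B, 4-aligned)
12..16  -- padding (4B)
16..24  b  (8B, 8-aligned)
24..29  m0  (5B, 1-aligned)
29..30  m16  (1B, 1-aligned)
30..31  m5  (1B, 1-aligned)
31..32  -- padding (1B)
32..36  h  (4B, 4-aligned)
36..40  -- padding (4B)
40..48  m4  (8B, 8-aligned)
sizeof = 48, alignof = 8
data bytes 36, size 48 → padding 12

12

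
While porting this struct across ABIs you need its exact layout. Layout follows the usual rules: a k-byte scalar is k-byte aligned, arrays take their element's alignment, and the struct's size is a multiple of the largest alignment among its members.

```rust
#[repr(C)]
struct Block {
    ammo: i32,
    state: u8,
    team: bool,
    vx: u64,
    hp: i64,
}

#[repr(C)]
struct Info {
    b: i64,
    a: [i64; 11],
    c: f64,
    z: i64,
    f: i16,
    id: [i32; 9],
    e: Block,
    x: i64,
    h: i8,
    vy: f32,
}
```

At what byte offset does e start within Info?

Block: 0..4  ammo  (4B, 4-aligned); 4..5  state  (1B, 1-aligned); 5..6  team  (1B, 1-aligned); 6..8  -- padding (2B); 8..16  vx  (8B, 8-aligned); 16..24  hp  (8B, 8-aligned); sizeof = 24, alignof = 8
0..8  b  (8B, 8-aligned)
8..96  a  (88B, 8-aligned)
96..104  c  (8B, 8-aligned)
104..112  z  (8B, 8-aligned)
112..114  f  (2B, 2-aligned)
114..116  -- padding (2B)
116..152  id  (36B, 4-aligned)
152..176  e  (24B, 8-aligned)

152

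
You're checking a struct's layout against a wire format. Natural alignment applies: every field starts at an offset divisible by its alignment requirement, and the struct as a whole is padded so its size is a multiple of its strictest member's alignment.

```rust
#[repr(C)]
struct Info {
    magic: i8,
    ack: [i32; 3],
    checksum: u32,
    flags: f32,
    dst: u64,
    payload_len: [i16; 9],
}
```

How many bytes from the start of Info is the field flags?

20

magic at 0 (size 1, align 1) → ends 1
pad 3 to align 4 for ack
ack at 4 (size 12, align 4) → ends 16
checksum at 16 (size 4, align 4) → ends 20
flags at 20 (size 4, align 4) → ends 24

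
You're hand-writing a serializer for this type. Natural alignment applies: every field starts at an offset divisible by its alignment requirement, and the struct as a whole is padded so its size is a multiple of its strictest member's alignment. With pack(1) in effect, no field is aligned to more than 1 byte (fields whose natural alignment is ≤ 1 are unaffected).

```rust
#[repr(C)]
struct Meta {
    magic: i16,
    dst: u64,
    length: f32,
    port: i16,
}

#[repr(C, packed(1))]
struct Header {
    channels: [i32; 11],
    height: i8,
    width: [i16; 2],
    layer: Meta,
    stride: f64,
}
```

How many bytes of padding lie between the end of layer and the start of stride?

0

Meta: magic at 0 (size 2, align 2) → ends 2; pad 6 to align 8 for dst; dst at 8 (size 8, align 8) → ends 16; length at 16 (size 4, align 4) → ends 20; port at 20 (size 2, align 2) → ends 22; tail pad 2 to reach multiple of 8; total 24 bytes, alignment 8
channels at 0 (size 44, align 1) → ends 44
height at 44 (size 1, align 1) → ends 45
width at 45 (size 4, align 1) → ends 49
layer at 49 (size 24, align 1) → ends 73
stride at 73 (size 8, align 1) → ends 81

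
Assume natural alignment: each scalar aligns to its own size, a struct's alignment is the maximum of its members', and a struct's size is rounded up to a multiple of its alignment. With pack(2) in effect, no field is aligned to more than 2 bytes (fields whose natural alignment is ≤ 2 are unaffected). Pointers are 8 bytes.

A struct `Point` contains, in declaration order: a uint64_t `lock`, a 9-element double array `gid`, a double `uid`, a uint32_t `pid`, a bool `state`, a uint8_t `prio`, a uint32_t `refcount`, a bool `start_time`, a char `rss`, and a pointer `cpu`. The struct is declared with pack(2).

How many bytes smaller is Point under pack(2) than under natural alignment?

4

natural layout:
  0..8  lock  (8B, 8-aligned)
  8..80  gid  (72B, 8-aligned)
  80..88  uid  (8B, 8-aligned)
  88..92  pid  (4B, 4-aligned)
  92..93  state  (1B, 1-aligned)
  93..94  prio  (1B, 1-aligned)
  94..96  -- padding (2B)
  96..100  refcount  (4B, 4-aligned)
  100..101  start_time  (1B, 1-aligned)
  101..102  rss  (1B, 1-aligned)
  102..104  -- padding (2B)
  104..112  cpu  (8B, 8-aligned)
  sizeof = 112, alignof = 8
packed(2) layout:
  0..8  lock  (8B, 2-aligned)
  8..80  gid  (72B, 2-aligned)
  80..88  uid  (8B, 2-aligned)
  88..92  pid  (4B, 2-aligned)
  92..93  state  (1B, 1-aligned)
  93..94  prio  (1B, 1-aligned)
  94..98  refcount  (4B, 2-aligned)
  98..99  start_time  (1B, 1-aligned)
  99..100  rss  (1B, 1-aligned)
  100..108  cpu  (8B, 2-aligned)
  sizeof = 108, alignof = 2
112 − 108 = 4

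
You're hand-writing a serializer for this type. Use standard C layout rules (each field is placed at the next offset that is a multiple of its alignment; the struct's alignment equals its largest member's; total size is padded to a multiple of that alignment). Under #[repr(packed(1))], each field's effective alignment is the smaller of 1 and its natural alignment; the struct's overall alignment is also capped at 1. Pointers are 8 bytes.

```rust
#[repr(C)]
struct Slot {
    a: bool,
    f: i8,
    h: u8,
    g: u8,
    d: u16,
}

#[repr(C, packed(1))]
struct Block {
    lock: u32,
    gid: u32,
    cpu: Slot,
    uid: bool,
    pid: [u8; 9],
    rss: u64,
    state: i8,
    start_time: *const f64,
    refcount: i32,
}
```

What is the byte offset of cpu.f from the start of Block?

9

Slot: 0..1  a  (1B, 1-aligned); 1..2  f  (1B, 1-aligned); 2..3  h  (1B, 1-aligned); 3..4  g  (1B, 1-aligned); 4..6  d  (2B, 2-aligned); sizeof = 6, alignof = 2
0..4  lock  (4B, 1-aligned)
4..8  gid  (4B, 1-aligned)
8..14  cpu  (6B, 1-aligned)
within Slot: f at 1
8 + 1 = 9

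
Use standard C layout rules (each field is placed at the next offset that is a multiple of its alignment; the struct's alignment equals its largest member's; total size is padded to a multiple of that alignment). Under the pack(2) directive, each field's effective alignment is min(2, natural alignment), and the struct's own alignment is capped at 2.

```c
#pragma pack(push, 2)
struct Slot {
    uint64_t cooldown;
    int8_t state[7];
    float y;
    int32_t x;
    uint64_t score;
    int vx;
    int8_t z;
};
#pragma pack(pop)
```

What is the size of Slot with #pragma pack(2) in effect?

38

@0: cooldown [8B, align 2] → 8
@8: state [7B, align 1] → 15
+1 pad (align 2)
@16: y [4B, align 2] → 20
@20: x [4B, align 2] → 24
@24: score [8B, align 2] → 32
@32: vx [4B, align 2] → 36
@36: z [1B, align 1] → 37
+1 tail pad (align 2)
size 38, align 2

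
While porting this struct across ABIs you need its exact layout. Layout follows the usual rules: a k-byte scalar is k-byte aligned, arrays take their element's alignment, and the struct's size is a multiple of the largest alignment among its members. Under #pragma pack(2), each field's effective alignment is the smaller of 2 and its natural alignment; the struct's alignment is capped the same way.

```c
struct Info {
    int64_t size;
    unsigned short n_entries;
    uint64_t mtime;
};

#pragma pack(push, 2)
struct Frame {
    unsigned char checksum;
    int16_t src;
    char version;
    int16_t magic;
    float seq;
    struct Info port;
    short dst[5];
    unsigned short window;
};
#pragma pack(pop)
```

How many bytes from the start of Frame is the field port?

Info: 0..8  size  (8B, 8-aligned); 8..10  n_entries  (2B, 2-aligned); 10..16  -- padding (6B); 16..24  mtime  (8B, 8-aligned); sizeof = 24, alignof = 8
0..1  checksum  (1B, 1-aligned)
1..2  -- padding (1B)
2..4  src  (2B, 2-aligned)
4..5  version  (1B, 1-aligned)
5..6  -- padding (1B)
6..8  magic  (2B, 2-aligned)
8..12  seq  (4B, 2-aligned)
12..36  port  (24B, 2-aligned)

12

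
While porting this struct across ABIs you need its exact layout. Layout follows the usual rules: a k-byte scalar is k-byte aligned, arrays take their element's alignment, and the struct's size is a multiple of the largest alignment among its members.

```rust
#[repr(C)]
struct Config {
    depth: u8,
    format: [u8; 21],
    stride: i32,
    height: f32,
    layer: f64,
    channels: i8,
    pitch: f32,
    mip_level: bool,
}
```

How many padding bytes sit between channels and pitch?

@0: depth [1B, align 1] → 1
@1: format [21B, align 1] → 22
+2 pad (align 4)
@24: stride [4B, align 4] → 28
@28: height [4B, align 4] → 32
@32: layer [8B, align 8] → 40
@40: channels [1B, align 1] → 41
+3 pad (align 4)
@44: pitch [4B, align 4] → 48

3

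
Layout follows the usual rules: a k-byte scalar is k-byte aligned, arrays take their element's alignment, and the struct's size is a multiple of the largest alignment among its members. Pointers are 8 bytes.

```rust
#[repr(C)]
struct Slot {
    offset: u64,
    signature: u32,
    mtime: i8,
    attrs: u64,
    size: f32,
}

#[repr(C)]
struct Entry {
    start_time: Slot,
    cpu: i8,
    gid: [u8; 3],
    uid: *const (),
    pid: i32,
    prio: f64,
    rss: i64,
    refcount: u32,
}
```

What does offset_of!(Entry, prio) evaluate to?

56

Slot: 0..8  offset  (8B, 8-aligned); 8..12  signature  (4B, 4-aligned); 12..13  mtime  (1B, 1-aligned); 13..16  -- padding (3B); 16..24  attrs  (8B, 8-aligned); 24..28  size  (4B, 4-aligned); 28..32  -- tail padding (4B); sizeof = 32, alignof = 8
0..32  start_time  (32B, 8-aligned)
32..33  cpu  (1B, 1-aligned)
33..36  gid  (3B, 1-aligned)
36..40  -- padding (4B)
40..48  uid  (8B, 8-aligned)
48..52  pid  (4B, 4-aligned)
52..56  -- padding (4B)
56..64  prio  (8B, 8-aligned)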